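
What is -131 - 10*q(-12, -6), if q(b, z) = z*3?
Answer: 49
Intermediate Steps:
q(b, z) = 3*z
-131 - 10*q(-12, -6) = -131 - 30*(-6) = -131 - 10*(-18) = -131 + 180 = 49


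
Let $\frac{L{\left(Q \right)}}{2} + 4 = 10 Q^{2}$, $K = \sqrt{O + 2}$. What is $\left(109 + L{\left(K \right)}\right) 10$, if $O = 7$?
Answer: $2810$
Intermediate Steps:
$K = 3$ ($K = \sqrt{7 + 2} = \sqrt{9} = 3$)
$L{\left(Q \right)} = -8 + 20 Q^{2}$ ($L{\left(Q \right)} = -8 + 2 \cdot 10 Q^{2} = -8 + 20 Q^{2}$)
$\left(109 + L{\left(K \right)}\right) 10 = \left(109 - \left(8 - 20 \cdot 3^{2}\right)\right) 10 = \left(109 + \left(-8 + 20 \cdot 9\right)\right) 10 = \left(109 + \left(-8 + 180\right)\right) 10 = \left(109 + 172\right) 10 = 281 \cdot 10 = 2810$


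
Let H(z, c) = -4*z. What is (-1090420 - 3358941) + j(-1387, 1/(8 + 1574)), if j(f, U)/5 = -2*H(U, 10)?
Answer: -3519444531/791 ≈ -4.4494e+6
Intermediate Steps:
j(f, U) = 40*U (j(f, U) = 5*(-(-8)*U) = 5*(8*U) = 40*U)
(-1090420 - 3358941) + j(-1387, 1/(8 + 1574)) = (-1090420 - 3358941) + 40/(8 + 1574) = -4449361 + 40/1582 = -4449361 + 40*(1/1582) = -4449361 + 20/791 = -3519444531/791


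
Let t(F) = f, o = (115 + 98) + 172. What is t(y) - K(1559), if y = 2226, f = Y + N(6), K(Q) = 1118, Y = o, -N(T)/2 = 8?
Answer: -749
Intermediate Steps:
N(T) = -16 (N(T) = -2*8 = -16)
o = 385 (o = 213 + 172 = 385)
Y = 385
f = 369 (f = 385 - 16 = 369)
t(F) = 369
t(y) - K(1559) = 369 - 1*1118 = 369 - 1118 = -749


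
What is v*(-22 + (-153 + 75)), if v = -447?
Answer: 44700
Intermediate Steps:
v*(-22 + (-153 + 75)) = -447*(-22 + (-153 + 75)) = -447*(-22 - 78) = -447*(-100) = 44700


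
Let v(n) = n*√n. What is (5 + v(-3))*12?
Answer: 60 - 36*I*√3 ≈ 60.0 - 62.354*I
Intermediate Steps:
v(n) = n^(3/2)
(5 + v(-3))*12 = (5 + (-3)^(3/2))*12 = (5 - 3*I*√3)*12 = 60 - 36*I*√3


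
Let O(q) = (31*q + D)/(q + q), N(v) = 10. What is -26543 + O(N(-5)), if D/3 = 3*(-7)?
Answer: -530613/20 ≈ -26531.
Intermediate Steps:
D = -63 (D = 3*(3*(-7)) = 3*(-21) = -63)
O(q) = (-63 + 31*q)/(2*q) (O(q) = (31*q - 63)/(q + q) = (-63 + 31*q)/((2*q)) = (-63 + 31*q)*(1/(2*q)) = (-63 + 31*q)/(2*q))
-26543 + O(N(-5)) = -26543 + (½)*(-63 + 31*10)/10 = -26543 + (½)*(⅒)*(-63 + 310) = -26543 + (½)*(⅒)*247 = -26543 + 247/20 = -530613/20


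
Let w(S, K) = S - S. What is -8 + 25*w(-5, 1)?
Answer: -8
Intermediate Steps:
w(S, K) = 0
-8 + 25*w(-5, 1) = -8 + 25*0 = -8 + 0 = -8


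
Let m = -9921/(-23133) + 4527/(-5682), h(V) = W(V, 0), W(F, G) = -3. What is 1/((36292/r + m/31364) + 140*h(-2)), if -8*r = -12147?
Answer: -5564051671206072/2203910534267650331 ≈ -0.0025246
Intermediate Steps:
h(V) = -3
r = 12147/8 (r = -⅛*(-12147) = 12147/8 ≈ 1518.4)
m = -5372441/14604634 (m = -9921*(-1/23133) + 4527*(-1/5682) = 3307/7711 - 1509/1894 = -5372441/14604634 ≈ -0.36786)
1/((36292/r + m/31364) + 140*h(-2)) = 1/((36292/(12147/8) - 5372441/14604634/31364) + 140*(-3)) = 1/((36292*(8/12147) - 5372441/14604634*1/31364) - 420) = 1/((290336/12147 - 5372441/458059740776) - 420) = 1/(132991167638899909/5564051671206072 - 420) = 1/(-2203910534267650331/5564051671206072) = -5564051671206072/2203910534267650331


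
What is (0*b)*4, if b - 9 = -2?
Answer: 0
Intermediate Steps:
b = 7 (b = 9 - 2 = 7)
(0*b)*4 = (0*7)*4 = 0*4 = 0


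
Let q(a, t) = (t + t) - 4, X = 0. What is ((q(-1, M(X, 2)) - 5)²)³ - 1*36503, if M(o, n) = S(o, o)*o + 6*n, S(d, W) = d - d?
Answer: 11354122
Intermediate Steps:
S(d, W) = 0
M(o, n) = 6*n (M(o, n) = 0*o + 6*n = 0 + 6*n = 6*n)
q(a, t) = -4 + 2*t (q(a, t) = 2*t - 4 = -4 + 2*t)
((q(-1, M(X, 2)) - 5)²)³ - 1*36503 = (((-4 + 2*(6*2)) - 5)²)³ - 1*36503 = (((-4 + 2*12) - 5)²)³ - 36503 = (((-4 + 24) - 5)²)³ - 36503 = ((20 - 5)²)³ - 36503 = (15²)³ - 36503 = 225³ - 36503 = 11390625 - 36503 = 11354122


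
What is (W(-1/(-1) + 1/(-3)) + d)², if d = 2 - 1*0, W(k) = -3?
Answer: 1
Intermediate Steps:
d = 2 (d = 2 + 0 = 2)
(W(-1/(-1) + 1/(-3)) + d)² = (-3 + 2)² = (-1)² = 1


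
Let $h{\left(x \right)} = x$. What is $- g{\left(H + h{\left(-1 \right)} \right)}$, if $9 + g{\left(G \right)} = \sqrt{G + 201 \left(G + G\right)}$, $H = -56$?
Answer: $9 - i \sqrt{22971} \approx 9.0 - 151.56 i$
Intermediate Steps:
$g{\left(G \right)} = -9 + \sqrt{403} \sqrt{G}$ ($g{\left(G \right)} = -9 + \sqrt{G + 201 \left(G + G\right)} = -9 + \sqrt{G + 201 \cdot 2 G} = -9 + \sqrt{G + 402 G} = -9 + \sqrt{403 G} = -9 + \sqrt{403} \sqrt{G}$)
$- g{\left(H + h{\left(-1 \right)} \right)} = - (-9 + \sqrt{403} \sqrt{-56 - 1}) = - (-9 + \sqrt{403} \sqrt{-57}) = - (-9 + \sqrt{403} i \sqrt{57}) = - (-9 + i \sqrt{22971}) = 9 - i \sqrt{22971}$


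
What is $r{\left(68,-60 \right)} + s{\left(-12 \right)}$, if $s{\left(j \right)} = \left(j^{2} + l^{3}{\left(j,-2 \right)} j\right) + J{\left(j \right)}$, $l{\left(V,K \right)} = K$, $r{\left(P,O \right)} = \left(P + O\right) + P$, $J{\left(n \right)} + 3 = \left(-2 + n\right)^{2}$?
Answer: $509$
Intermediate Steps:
$J{\left(n \right)} = -3 + \left(-2 + n\right)^{2}$
$r{\left(P,O \right)} = O + 2 P$ ($r{\left(P,O \right)} = \left(O + P\right) + P = O + 2 P$)
$s{\left(j \right)} = -3 + j^{2} + \left(-2 + j\right)^{2} - 8 j$ ($s{\left(j \right)} = \left(j^{2} + \left(-2\right)^{3} j\right) + \left(-3 + \left(-2 + j\right)^{2}\right) = \left(j^{2} - 8 j\right) + \left(-3 + \left(-2 + j\right)^{2}\right) = -3 + j^{2} + \left(-2 + j\right)^{2} - 8 j$)
$r{\left(68,-60 \right)} + s{\left(-12 \right)} = \left(-60 + 2 \cdot 68\right) + \left(1 - -144 + 2 \left(-12\right)^{2}\right) = \left(-60 + 136\right) + \left(1 + 144 + 2 \cdot 144\right) = 76 + \left(1 + 144 + 288\right) = 76 + 433 = 509$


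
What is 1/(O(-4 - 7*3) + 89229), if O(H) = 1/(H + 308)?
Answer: 283/25251808 ≈ 1.1207e-5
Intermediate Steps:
O(H) = 1/(308 + H)
1/(O(-4 - 7*3) + 89229) = 1/(1/(308 + (-4 - 7*3)) + 89229) = 1/(1/(308 + (-4 - 21)) + 89229) = 1/(1/(308 - 25) + 89229) = 1/(1/283 + 89229) = 1/(25251808/283) = 283/25251808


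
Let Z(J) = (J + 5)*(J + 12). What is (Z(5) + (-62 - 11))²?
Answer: 9409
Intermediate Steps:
Z(J) = (5 + J)*(12 + J)
(Z(5) + (-62 - 11))² = ((60 + 5² + 17*5) + (-62 - 11))² = ((60 + 25 + 85) - 73)² = (170 - 73)² = 97² = 9409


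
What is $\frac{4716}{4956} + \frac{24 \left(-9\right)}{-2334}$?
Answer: $\frac{167745}{160657} \approx 1.0441$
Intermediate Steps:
$\frac{4716}{4956} + \frac{24 \left(-9\right)}{-2334} = 4716 \cdot \frac{1}{4956} - - \frac{36}{389} = \frac{393}{413} + \frac{36}{389} = \frac{167745}{160657}$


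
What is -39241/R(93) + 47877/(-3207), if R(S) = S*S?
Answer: -179978020/9245781 ≈ -19.466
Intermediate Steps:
R(S) = S**2
-39241/R(93) + 47877/(-3207) = -39241/(93**2) + 47877/(-3207) = -39241/8649 + 47877*(-1/3207) = -39241*1/8649 - 15959/1069 = -39241/8649 - 15959/1069 = -179978020/9245781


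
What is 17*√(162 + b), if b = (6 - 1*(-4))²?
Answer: 17*√262 ≈ 275.17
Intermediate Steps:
b = 100 (b = (6 + 4)² = 10² = 100)
17*√(162 + b) = 17*√(162 + 100) = 17*√262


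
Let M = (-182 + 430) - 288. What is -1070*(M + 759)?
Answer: -769330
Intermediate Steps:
M = -40 (M = 248 - 288 = -40)
-1070*(M + 759) = -1070*(-40 + 759) = -1070*719 = -769330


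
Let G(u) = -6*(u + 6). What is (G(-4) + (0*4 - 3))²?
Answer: 225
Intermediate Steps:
G(u) = -36 - 6*u (G(u) = -6*(6 + u) = -36 - 6*u)
(G(-4) + (0*4 - 3))² = ((-36 - 6*(-4)) + (0*4 - 3))² = ((-36 + 24) + (0 - 3))² = (-12 - 3)² = (-15)² = 225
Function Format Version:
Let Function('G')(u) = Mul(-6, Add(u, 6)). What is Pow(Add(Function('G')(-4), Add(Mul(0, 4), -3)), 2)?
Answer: 225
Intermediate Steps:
Function('G')(u) = Add(-36, Mul(-6, u)) (Function('G')(u) = Mul(-6, Add(6, u)) = Add(-36, Mul(-6, u)))
Pow(Add(Function('G')(-4), Add(Mul(0, 4), -3)), 2) = Pow(Add(Add(-36, Mul(-6, -4)), Add(Mul(0, 4), -3)), 2) = Pow(Add(Add(-36, 24), Add(0, -3)), 2) = Pow(Add(-12, -3), 2) = Pow(-15, 2) = 225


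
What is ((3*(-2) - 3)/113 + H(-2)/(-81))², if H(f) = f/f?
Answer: 708964/83777409 ≈ 0.0084625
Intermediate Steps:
H(f) = 1
((3*(-2) - 3)/113 + H(-2)/(-81))² = ((3*(-2) - 3)/113 + 1/(-81))² = ((-6 - 3)*(1/113) + 1*(-1/81))² = (-9*1/113 - 1/81)² = (-9/113 - 1/81)² = (-842/9153)² = 708964/83777409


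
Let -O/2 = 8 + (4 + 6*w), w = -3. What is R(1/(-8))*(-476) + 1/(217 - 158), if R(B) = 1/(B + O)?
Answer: -224577/5605 ≈ -40.067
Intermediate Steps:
O = 12 (O = -2*(8 + (4 + 6*(-3))) = -2*(8 + (4 - 18)) = -2*(8 - 14) = -2*(-6) = 12)
R(B) = 1/(12 + B) (R(B) = 1/(B + 12) = 1/(12 + B))
R(1/(-8))*(-476) + 1/(217 - 158) = -476/(12 + 1/(-8)) + 1/(217 - 158) = -476/(12 - ⅛) + 1/59 = -476/(95/8) + 1/59 = (8/95)*(-476) + 1/59 = -3808/95 + 1/59 = -224577/5605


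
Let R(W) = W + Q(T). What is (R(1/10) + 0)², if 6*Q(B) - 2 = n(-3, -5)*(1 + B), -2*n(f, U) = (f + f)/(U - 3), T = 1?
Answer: 1369/14400 ≈ 0.095069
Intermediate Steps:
n(f, U) = -f/(-3 + U) (n(f, U) = -(f + f)/(2*(U - 3)) = -2*f/(2*(-3 + U)) = -f/(-3 + U))
Q(B) = 13/48 - B/16 (Q(B) = ⅓ + ((-1*(-3)/(-3 - 5))*(1 + B))/6 = ⅓ + ((-1*(-3)/(-8))*(1 + B))/6 = ⅓ + ((-1*(-3)*(-⅛))*(1 + B))/6 = ⅓ + (-3*(1 + B)/8)/6 = ⅓ + (-3/8 - 3*B/8)/6 = ⅓ + (-1/16 - B/16) = 13/48 - B/16)
R(W) = 5/24 + W (R(W) = W + (13/48 - 1/16*1) = W + (13/48 - 1/16) = W + 5/24 = 5/24 + W)
(R(1/10) + 0)² = ((5/24 + 1/10) + 0)² = ((5/24 + ⅒) + 0)² = (37/120 + 0)² = (37/120)² = 1369/14400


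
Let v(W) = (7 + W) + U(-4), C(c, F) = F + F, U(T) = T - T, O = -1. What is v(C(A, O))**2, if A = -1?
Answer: 25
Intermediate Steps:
U(T) = 0
C(c, F) = 2*F
v(W) = 7 + W (v(W) = (7 + W) + 0 = 7 + W)
v(C(A, O))**2 = (7 + 2*(-1))**2 = (7 - 2)**2 = 5**2 = 25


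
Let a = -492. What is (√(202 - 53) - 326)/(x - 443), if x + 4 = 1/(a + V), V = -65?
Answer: 90791/124490 - 557*√149/248980 ≈ 0.70200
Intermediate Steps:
x = -2229/557 (x = -4 + 1/(-492 - 65) = -4 + 1/(-557) = -4 - 1/557 = -2229/557 ≈ -4.0018)
(√(202 - 53) - 326)/(x - 443) = (√(202 - 53) - 326)/(-2229/557 - 443) = (√149 - 326)/(-248980/557) = (-326 + √149)*(-557/248980) = 90791/124490 - 557*√149/248980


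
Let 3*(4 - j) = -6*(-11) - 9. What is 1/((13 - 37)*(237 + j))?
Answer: -1/5328 ≈ -0.00018769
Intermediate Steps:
j = -15 (j = 4 - (-6*(-11) - 9)/3 = 4 - (66 - 9)/3 = 4 - ⅓*57 = 4 - 19 = -15)
1/((13 - 37)*(237 + j)) = 1/((13 - 37)*(237 - 15)) = 1/(-24*222) = 1/(-5328) = -1/5328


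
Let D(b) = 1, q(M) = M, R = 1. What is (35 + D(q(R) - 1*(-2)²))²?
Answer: 1296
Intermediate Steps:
(35 + D(q(R) - 1*(-2)²))² = (35 + 1)² = 36² = 1296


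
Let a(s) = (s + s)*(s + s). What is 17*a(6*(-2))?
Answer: 9792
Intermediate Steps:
a(s) = 4*s² (a(s) = (2*s)*(2*s) = 4*s²)
17*a(6*(-2)) = 17*(4*(6*(-2))²) = 17*(4*(-12)²) = 17*(4*144) = 17*576 = 9792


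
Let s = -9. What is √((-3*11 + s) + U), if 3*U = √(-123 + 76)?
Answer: √(-378 + 3*I*√47)/3 ≈ 0.17624 + 6.4831*I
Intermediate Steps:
U = I*√47/3 (U = √(-123 + 76)/3 = √(-47)/3 = (I*√47)/3 = I*√47/3 ≈ 2.2852*I)
√((-3*11 + s) + U) = √((-3*11 - 9) + I*√47/3) = √((-33 - 9) + I*√47/3) = √(-42 + I*√47/3)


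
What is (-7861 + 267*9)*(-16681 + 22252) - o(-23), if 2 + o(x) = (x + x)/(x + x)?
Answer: -30406517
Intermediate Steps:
o(x) = -1 (o(x) = -2 + (x + x)/(x + x) = -2 + (2*x)/((2*x)) = -2 + (2*x)*(1/(2*x)) = -2 + 1 = -1)
(-7861 + 267*9)*(-16681 + 22252) - o(-23) = (-7861 + 267*9)*(-16681 + 22252) - 1*(-1) = (-7861 + 2403)*5571 + 1 = -5458*5571 + 1 = -30406518 + 1 = -30406517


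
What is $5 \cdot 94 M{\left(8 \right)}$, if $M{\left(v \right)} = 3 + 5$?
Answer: $3760$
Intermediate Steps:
$M{\left(v \right)} = 8$
$5 \cdot 94 M{\left(8 \right)} = 5 \cdot 94 \cdot 8 = 470 \cdot 8 = 3760$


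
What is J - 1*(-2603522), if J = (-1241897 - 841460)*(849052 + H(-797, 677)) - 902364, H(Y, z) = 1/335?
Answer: -592573705429367/335 ≈ -1.7689e+12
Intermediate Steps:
H(Y, z) = 1/335
J = -592574577609237/335 (J = (-1241897 - 841460)*(849052 + 1/335) - 902364 = -2083357*284432421/335 - 902364 = -592574275317297/335 - 902364 = -592574577609237/335 ≈ -1.7689e+12)
J - 1*(-2603522) = -592574577609237/335 - 1*(-2603522) = -592574577609237/335 + 2603522 = -592573705429367/335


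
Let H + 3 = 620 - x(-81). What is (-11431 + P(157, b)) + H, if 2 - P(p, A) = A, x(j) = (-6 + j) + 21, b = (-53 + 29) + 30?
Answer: -10752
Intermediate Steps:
b = 6 (b = -24 + 30 = 6)
x(j) = 15 + j
P(p, A) = 2 - A
H = 683 (H = -3 + (620 - (15 - 81)) = -3 + (620 - 1*(-66)) = -3 + (620 + 66) = -3 + 686 = 683)
(-11431 + P(157, b)) + H = (-11431 + (2 - 1*6)) + 683 = (-11431 + (2 - 6)) + 683 = (-11431 - 4) + 683 = -11435 + 683 = -10752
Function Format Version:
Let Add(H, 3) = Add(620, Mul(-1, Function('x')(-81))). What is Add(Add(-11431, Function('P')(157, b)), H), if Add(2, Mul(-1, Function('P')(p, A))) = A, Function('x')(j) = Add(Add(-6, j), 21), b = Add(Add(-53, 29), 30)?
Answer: -10752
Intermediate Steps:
b = 6 (b = Add(-24, 30) = 6)
Function('x')(j) = Add(15, j)
Function('P')(p, A) = Add(2, Mul(-1, A))
H = 683 (H = Add(-3, Add(620, Mul(-1, Add(15, -81)))) = Add(-3, Add(620, Mul(-1, -66))) = Add(-3, Add(620, 66)) = Add(-3, 686) = 683)
Add(Add(-11431, Function('P')(157, b)), H) = Add(Add(-11431, Add(2, Mul(-1, 6))), 683) = Add(Add(-11431, Add(2, -6)), 683) = Add(Add(-11431, -4), 683) = Add(-11435, 683) = -10752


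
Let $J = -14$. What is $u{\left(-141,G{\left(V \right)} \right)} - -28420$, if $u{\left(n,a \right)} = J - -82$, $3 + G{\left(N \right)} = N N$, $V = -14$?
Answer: $28488$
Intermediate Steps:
$G{\left(N \right)} = -3 + N^{2}$ ($G{\left(N \right)} = -3 + N N = -3 + N^{2}$)
$u{\left(n,a \right)} = 68$ ($u{\left(n,a \right)} = -14 - -82 = -14 + 82 = 68$)
$u{\left(-141,G{\left(V \right)} \right)} - -28420 = 68 - -28420 = 68 + 28420 = 28488$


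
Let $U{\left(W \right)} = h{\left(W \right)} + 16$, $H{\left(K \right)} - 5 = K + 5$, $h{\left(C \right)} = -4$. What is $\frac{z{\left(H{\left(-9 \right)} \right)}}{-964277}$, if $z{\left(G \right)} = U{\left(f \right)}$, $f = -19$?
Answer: $- \frac{12}{964277} \approx -1.2445 \cdot 10^{-5}$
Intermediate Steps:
$H{\left(K \right)} = 10 + K$ ($H{\left(K \right)} = 5 + \left(K + 5\right) = 5 + \left(5 + K\right) = 10 + K$)
$U{\left(W \right)} = 12$ ($U{\left(W \right)} = -4 + 16 = 12$)
$z{\left(G \right)} = 12$
$\frac{z{\left(H{\left(-9 \right)} \right)}}{-964277} = \frac{12}{-964277} = 12 \left(- \frac{1}{964277}\right) = - \frac{12}{964277}$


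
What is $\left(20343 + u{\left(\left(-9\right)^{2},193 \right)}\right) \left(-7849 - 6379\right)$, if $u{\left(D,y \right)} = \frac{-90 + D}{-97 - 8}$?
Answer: $- \frac{10130449824}{35} \approx -2.8944 \cdot 10^{8}$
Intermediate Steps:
$u{\left(D,y \right)} = \frac{6}{7} - \frac{D}{105}$ ($u{\left(D,y \right)} = \frac{-90 + D}{-105} = \left(-90 + D\right) \left(- \frac{1}{105}\right) = \frac{6}{7} - \frac{D}{105}$)
$\left(20343 + u{\left(\left(-9\right)^{2},193 \right)}\right) \left(-7849 - 6379\right) = \left(20343 + \left(\frac{6}{7} - \frac{\left(-9\right)^{2}}{105}\right)\right) \left(-7849 - 6379\right) = \left(20343 + \left(\frac{6}{7} - \frac{27}{35}\right)\right) \left(-14228\right) = \left(20343 + \frac{3}{35}\right) \left(-14228\right) = \frac{712008}{35} \left(-14228\right) = - \frac{10130449824}{35}$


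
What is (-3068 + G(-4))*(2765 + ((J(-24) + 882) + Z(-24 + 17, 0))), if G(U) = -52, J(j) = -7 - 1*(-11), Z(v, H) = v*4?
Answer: -11303760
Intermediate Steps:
Z(v, H) = 4*v
J(j) = 4 (J(j) = -7 + 11 = 4)
(-3068 + G(-4))*(2765 + ((J(-24) + 882) + Z(-24 + 17, 0))) = (-3068 - 52)*(2765 + ((4 + 882) + 4*(-24 + 17))) = -3120*(2765 + (886 + 4*(-7))) = -3120*(2765 + (886 - 28)) = -3120*(2765 + 858) = -3120*3623 = -11303760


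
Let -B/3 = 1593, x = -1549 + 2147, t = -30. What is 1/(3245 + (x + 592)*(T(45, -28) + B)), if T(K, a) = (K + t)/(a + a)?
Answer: -4/22736335 ≈ -1.7593e-7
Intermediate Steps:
x = 598
B = -4779 (B = -3*1593 = -4779)
T(K, a) = (-30 + K)/(2*a) (T(K, a) = (K - 30)/(a + a) = (-30 + K)/((2*a)) = (-30 + K)*(1/(2*a)) = (-30 + K)/(2*a))
1/(3245 + (x + 592)*(T(45, -28) + B)) = 1/(3245 + (598 + 592)*((½)*(-30 + 45)/(-28) - 4779)) = 1/(3245 + 1190*((½)*(-1/28)*15 - 4779)) = 1/(3245 + 1190*(-15/56 - 4779)) = 1/(3245 + 1190*(-267639/56)) = 1/(3245 - 22749315/4) = 1/(-22736335/4) = -4/22736335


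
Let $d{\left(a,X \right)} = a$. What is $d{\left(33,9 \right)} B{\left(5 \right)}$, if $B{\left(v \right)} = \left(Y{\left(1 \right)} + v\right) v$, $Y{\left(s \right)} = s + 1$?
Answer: $1155$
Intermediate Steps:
$Y{\left(s \right)} = 1 + s$
$B{\left(v \right)} = v \left(2 + v\right)$ ($B{\left(v \right)} = \left(\left(1 + 1\right) + v\right) v = \left(2 + v\right) v = v \left(2 + v\right)$)
$d{\left(33,9 \right)} B{\left(5 \right)} = 33 \cdot 5 \left(2 + 5\right) = 33 \cdot 5 \cdot 7 = 33 \cdot 35 = 1155$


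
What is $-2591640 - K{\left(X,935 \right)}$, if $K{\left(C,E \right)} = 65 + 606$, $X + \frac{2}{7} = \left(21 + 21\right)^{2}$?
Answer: $-2592311$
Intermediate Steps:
$X = \frac{12346}{7}$ ($X = - \frac{2}{7} + \left(21 + 21\right)^{2} = - \frac{2}{7} + 42^{2} = - \frac{2}{7} + 1764 = \frac{12346}{7} \approx 1763.7$)
$K{\left(C,E \right)} = 671$
$-2591640 - K{\left(X,935 \right)} = -2591640 - 671 = -2592311$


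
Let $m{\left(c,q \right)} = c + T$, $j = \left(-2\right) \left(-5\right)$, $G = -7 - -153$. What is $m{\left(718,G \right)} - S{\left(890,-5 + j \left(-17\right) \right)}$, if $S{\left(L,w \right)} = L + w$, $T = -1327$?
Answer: $-1324$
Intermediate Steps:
$G = 146$ ($G = -7 + 153 = 146$)
$j = 10$
$m{\left(c,q \right)} = -1327 + c$ ($m{\left(c,q \right)} = c - 1327 = -1327 + c$)
$m{\left(718,G \right)} - S{\left(890,-5 + j \left(-17\right) \right)} = \left(-1327 + 718\right) - \left(890 + \left(-5 + 10 \left(-17\right)\right)\right) = -609 - \left(890 - 175\right) = -609 - 715 = -1324$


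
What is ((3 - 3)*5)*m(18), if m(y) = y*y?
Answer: 0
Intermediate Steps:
m(y) = y**2
((3 - 3)*5)*m(18) = ((3 - 3)*5)*18**2 = (0*5)*324 = 0*324 = 0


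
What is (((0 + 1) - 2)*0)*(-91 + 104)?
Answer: 0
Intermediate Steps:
(((0 + 1) - 2)*0)*(-91 + 104) = ((1 - 2)*0)*13 = -1*0*13 = 0*13 = 0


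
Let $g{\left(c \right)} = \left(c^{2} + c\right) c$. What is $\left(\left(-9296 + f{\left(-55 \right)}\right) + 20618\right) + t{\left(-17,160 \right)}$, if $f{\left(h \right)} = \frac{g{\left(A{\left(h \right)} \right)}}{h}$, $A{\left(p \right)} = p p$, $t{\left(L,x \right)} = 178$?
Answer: $-503439250$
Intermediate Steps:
$A{\left(p \right)} = p^{2}$
$g{\left(c \right)} = c \left(c + c^{2}\right)$ ($g{\left(c \right)} = \left(c + c^{2}\right) c = c \left(c + c^{2}\right)$)
$f{\left(h \right)} = h^{3} \left(1 + h^{2}\right)$ ($f{\left(h \right)} = \frac{\left(h^{2}\right)^{2} \left(1 + h^{2}\right)}{h} = \frac{h^{4} \left(1 + h^{2}\right)}{h} = h^{3} \left(1 + h^{2}\right)$)
$\left(\left(-9296 + f{\left(-55 \right)}\right) + 20618\right) + t{\left(-17,160 \right)} = \left(\left(-9296 + \left(\left(-55\right)^{3} + \left(-55\right)^{5}\right)\right) + 20618\right) + 178 = \left(\left(-9296 - 503450750\right) + 20618\right) + 178 = \left(-503460046 + 20618\right) + 178 = -503439428 + 178 = -503439250$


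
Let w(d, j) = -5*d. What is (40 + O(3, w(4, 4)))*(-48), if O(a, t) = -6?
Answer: -1632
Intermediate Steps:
(40 + O(3, w(4, 4)))*(-48) = (40 - 6)*(-48) = 34*(-48) = -1632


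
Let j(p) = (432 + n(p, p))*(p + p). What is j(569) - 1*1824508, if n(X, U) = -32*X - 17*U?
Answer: -33061470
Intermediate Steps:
j(p) = 2*p*(432 - 49*p) (j(p) = (432 + (-32*p - 17*p))*(p + p) = (432 - 49*p)*(2*p) = 2*p*(432 - 49*p))
j(569) - 1*1824508 = 2*569*(432 - 49*569) - 1*1824508 = 2*569*(432 - 27881) - 1824508 = 2*569*(-27449) - 1824508 = -31236962 - 1824508 = -33061470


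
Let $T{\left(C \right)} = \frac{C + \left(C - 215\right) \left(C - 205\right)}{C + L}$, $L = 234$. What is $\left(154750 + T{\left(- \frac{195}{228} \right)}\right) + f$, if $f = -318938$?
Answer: $- \frac{220846133787}{1346644} \approx -1.64 \cdot 10^{5}$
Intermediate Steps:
$T{\left(C \right)} = \frac{C + \left(-215 + C\right) \left(-205 + C\right)}{234 + C}$ ($T{\left(C \right)} = \frac{C + \left(C - 215\right) \left(C - 205\right)}{C + 234} = \frac{C + \left(-215 + C\right) \left(-205 + C\right)}{234 + C}$)
$\left(154750 + T{\left(- \frac{195}{228} \right)}\right) + f = \left(154750 + \frac{44075 + \left(- \frac{195}{228}\right)^{2} - 419 \left(- \frac{195}{228}\right)}{234 - \frac{195}{228}}\right) - 318938 = \left(154750 + \frac{44075 + \left(\left(-195\right) \frac{1}{228}\right)^{2} - 419 \left(\left(-195\right) \frac{1}{228}\right)}{234 - \frac{65}{76}}\right) - 318938 = \left(154750 + \frac{44075 + \left(- \frac{65}{76}\right)^{2} - - \frac{27235}{76}}{234 - \frac{65}{76}}\right) - 318938 = \left(154750 + \frac{44075 + \frac{4225}{5776} + \frac{27235}{76}}{\frac{17719}{76}}\right) - 318938 = \left(154750 + \frac{76}{17719} \cdot \frac{256651285}{5776}\right) - 318938 = \left(154750 + \frac{256651285}{1346644}\right) - 318938 = \frac{208649810285}{1346644} - 318938 = - \frac{220846133787}{1346644}$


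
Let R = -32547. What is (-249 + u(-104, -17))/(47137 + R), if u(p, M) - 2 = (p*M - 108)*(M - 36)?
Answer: -88227/14590 ≈ -6.0471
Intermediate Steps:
u(p, M) = 2 + (-108 + M*p)*(-36 + M) (u(p, M) = 2 + (p*M - 108)*(M - 36) = 2 + (M*p - 108)*(-36 + M) = 2 + (-108 + M*p)*(-36 + M))
(-249 + u(-104, -17))/(47137 + R) = (-249 + (3890 - 108*(-17) - 104*(-17)² - 36*(-17)*(-104)))/(47137 - 32547) = (-249 + (3890 + 1836 - 104*289 - 63648))/14590 = (-249 + (3890 + 1836 - 30056 - 63648))*(1/14590) = (-249 - 87978)*(1/14590) = -88227*1/14590 = -88227/14590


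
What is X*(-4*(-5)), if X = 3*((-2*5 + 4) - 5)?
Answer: -660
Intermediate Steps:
X = -33 (X = 3*((-10 + 4) - 5) = 3*(-6 - 5) = 3*(-11) = -33)
X*(-4*(-5)) = -(-132)*(-5) = -33*20 = -660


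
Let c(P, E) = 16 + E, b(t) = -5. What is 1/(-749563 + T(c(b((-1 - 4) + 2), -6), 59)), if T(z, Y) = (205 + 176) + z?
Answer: -1/749172 ≈ -1.3348e-6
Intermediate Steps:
T(z, Y) = 381 + z
1/(-749563 + T(c(b((-1 - 4) + 2), -6), 59)) = 1/(-749563 + (381 + (16 - 6))) = 1/(-749563 + (381 + 10)) = 1/(-749563 + 391) = 1/(-749172) = -1/749172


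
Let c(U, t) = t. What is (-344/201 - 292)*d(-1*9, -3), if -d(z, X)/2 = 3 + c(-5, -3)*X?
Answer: 472288/67 ≈ 7049.1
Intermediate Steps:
d(z, X) = -6 + 6*X (d(z, X) = -2*(3 - 3*X) = -6 + 6*X)
(-344/201 - 292)*d(-1*9, -3) = (-344/201 - 292)*(-6 + 6*(-3)) = (-344*1/201 - 292)*(-6 - 18) = (-344/201 - 292)*(-24) = -59036/201*(-24) = 472288/67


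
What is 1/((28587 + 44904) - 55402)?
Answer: 1/18089 ≈ 5.5282e-5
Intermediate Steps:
1/((28587 + 44904) - 55402) = 1/(73491 - 55402) = 1/18089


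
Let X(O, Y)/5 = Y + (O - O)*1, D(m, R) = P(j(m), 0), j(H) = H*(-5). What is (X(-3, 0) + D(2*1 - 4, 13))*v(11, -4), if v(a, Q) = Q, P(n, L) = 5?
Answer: -20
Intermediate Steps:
j(H) = -5*H
D(m, R) = 5
X(O, Y) = 5*Y (X(O, Y) = 5*(Y + (O - O)*1) = 5*(Y + 0*1) = 5*(Y + 0) = 5*Y)
(X(-3, 0) + D(2*1 - 4, 13))*v(11, -4) = (5*0 + 5)*(-4) = (0 + 5)*(-4) = 5*(-4) = -20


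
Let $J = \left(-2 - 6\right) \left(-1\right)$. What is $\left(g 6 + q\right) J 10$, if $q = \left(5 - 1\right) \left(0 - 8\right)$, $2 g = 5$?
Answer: $-1360$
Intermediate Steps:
$g = \frac{5}{2}$ ($g = \frac{1}{2} \cdot 5 = \frac{5}{2} \approx 2.5$)
$q = -32$ ($q = 4 \left(0 - 8\right) = 4 \left(-8\right) = -32$)
$J = 8$ ($J = \left(-8\right) \left(-1\right) = 8$)
$\left(g 6 + q\right) J 10 = \left(\frac{5}{2} \cdot 6 - 32\right) 8 \cdot 10 = \left(15 - 32\right) 8 \cdot 10 = \left(-17\right) 8 \cdot 10 = \left(-136\right) 10 = -1360$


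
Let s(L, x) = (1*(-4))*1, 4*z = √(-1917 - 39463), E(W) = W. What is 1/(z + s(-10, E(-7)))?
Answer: -16/10409 - 2*I*√10345/10409 ≈ -0.0015371 - 0.019543*I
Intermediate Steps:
z = I*√10345/2 (z = √(-1917 - 39463)/4 = √(-41380)/4 = (2*I*√10345)/4 = I*√10345/2 ≈ 50.855*I)
s(L, x) = -4 (s(L, x) = -4*1 = -4)
1/(z + s(-10, E(-7))) = 1/(I*√10345/2 - 4) = 1/(-4 + I*√10345/2)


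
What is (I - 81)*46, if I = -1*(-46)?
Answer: -1610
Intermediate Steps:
I = 46
(I - 81)*46 = (46 - 81)*46 = -35*46 = -1610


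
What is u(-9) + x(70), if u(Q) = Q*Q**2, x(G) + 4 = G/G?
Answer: -732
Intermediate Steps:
x(G) = -3 (x(G) = -4 + G/G = -4 + 1 = -3)
u(Q) = Q**3
u(-9) + x(70) = (-9)**3 - 3 = -729 - 3 = -732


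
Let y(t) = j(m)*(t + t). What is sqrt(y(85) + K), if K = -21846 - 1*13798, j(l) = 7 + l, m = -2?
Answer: 3*I*sqrt(3866) ≈ 186.53*I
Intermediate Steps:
y(t) = 10*t (y(t) = (7 - 2)*(t + t) = 5*(2*t) = 10*t)
K = -35644 (K = -21846 - 13798 = -35644)
sqrt(y(85) + K) = sqrt(10*85 - 35644) = sqrt(850 - 35644) = sqrt(-34794) = 3*I*sqrt(3866)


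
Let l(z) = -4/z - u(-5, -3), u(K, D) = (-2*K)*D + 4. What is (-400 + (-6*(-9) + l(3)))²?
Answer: 929296/9 ≈ 1.0326e+5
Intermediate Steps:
u(K, D) = 4 - 2*D*K (u(K, D) = -2*D*K + 4 = 4 - 2*D*K)
l(z) = 26 - 4/z (l(z) = -4/z - (4 - 2*(-3)*(-5)) = -4/z - (4 - 30) = -4/z - 1*(-26) = -4/z + 26 = 26 - 4/z)
(-400 + (-6*(-9) + l(3)))² = (-400 + (-6*(-9) + (26 - 4/3)))² = (-400 + (54 + (26 - 4*⅓)))² = (-400 + (54 + (26 - 4/3)))² = (-400 + (54 + 74/3))² = (-400 + 236/3)² = (-964/3)² = 929296/9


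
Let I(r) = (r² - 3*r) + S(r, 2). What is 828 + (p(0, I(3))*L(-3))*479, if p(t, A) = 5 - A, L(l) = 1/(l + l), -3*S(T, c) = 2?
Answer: 6761/18 ≈ 375.61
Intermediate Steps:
S(T, c) = -⅔ (S(T, c) = -⅓*2 = -⅔)
I(r) = -⅔ + r² - 3*r (I(r) = (r² - 3*r) - ⅔ = -⅔ + r² - 3*r)
L(l) = 1/(2*l)
828 + (p(0, I(3))*L(-3))*479 = 828 + ((5 - (-⅔ + 3² - 3*3))*((½)/(-3)))*479 = 828 + ((5 - (-⅔ + 9 - 9))*((½)*(-⅓)))*479 = 828 + ((5 - 1*(-⅔))*(-⅙))*479 = 828 + ((5 + ⅔)*(-⅙))*479 = 828 + ((17/3)*(-⅙))*479 = 828 - 17/18*479 = 828 - 8143/18 = 6761/18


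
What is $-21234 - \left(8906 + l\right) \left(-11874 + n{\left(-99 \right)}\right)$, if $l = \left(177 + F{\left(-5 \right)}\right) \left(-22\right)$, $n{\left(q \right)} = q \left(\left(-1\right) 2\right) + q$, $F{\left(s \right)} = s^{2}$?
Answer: $52518816$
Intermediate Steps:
$n{\left(q \right)} = - q$ ($n{\left(q \right)} = q \left(-2\right) + q = - 2 q + q = - q$)
$l = -4444$ ($l = \left(177 + \left(-5\right)^{2}\right) \left(-22\right) = \left(177 + 25\right) \left(-22\right) = 202 \left(-22\right) = -4444$)
$-21234 - \left(8906 + l\right) \left(-11874 + n{\left(-99 \right)}\right) = -21234 - \left(8906 - 4444\right) \left(-11874 - -99\right) = -21234 - 4462 \left(-11874 + 99\right) = -21234 - 4462 \left(-11775\right) = -21234 - -52540050 = -21234 + 52540050 = 52518816$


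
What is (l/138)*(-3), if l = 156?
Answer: -78/23 ≈ -3.3913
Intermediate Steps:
(l/138)*(-3) = (156/138)*(-3) = (156*(1/138))*(-3) = (26/23)*(-3) = -78/23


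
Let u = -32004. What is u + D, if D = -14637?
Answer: -46641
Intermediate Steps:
u + D = -32004 - 14637 = -46641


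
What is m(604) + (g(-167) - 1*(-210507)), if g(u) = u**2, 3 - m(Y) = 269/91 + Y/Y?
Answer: 21693949/91 ≈ 2.3840e+5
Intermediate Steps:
m(Y) = -87/91 (m(Y) = 3 - (269/91 + Y/Y) = 3 - (269*(1/91) + 1) = 3 - (269/91 + 1) = 3 - 1*360/91 = 3 - 360/91 = -87/91)
m(604) + (g(-167) - 1*(-210507)) = -87/91 + ((-167)**2 - 1*(-210507)) = -87/91 + (27889 + 210507) = -87/91 + 238396 = 21693949/91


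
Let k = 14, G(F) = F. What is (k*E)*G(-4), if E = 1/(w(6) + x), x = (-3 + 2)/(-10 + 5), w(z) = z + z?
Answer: -280/61 ≈ -4.5902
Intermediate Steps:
w(z) = 2*z
x = 1/5 (x = -1/(-5) = -1*(-1/5) = 1/5 ≈ 0.20000)
E = 5/61 (E = 1/(2*6 + 1/5) = 1/(12 + 1/5) = 1/(61/5) = 5/61 ≈ 0.081967)
(k*E)*G(-4) = (14*(5/61))*(-4) = (70/61)*(-4) = -280/61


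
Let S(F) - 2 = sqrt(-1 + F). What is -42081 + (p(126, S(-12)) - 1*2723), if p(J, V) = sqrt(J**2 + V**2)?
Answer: -44804 + sqrt(15867 + 4*I*sqrt(13)) ≈ -44678.0 + 0.057247*I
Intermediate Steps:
S(F) = 2 + sqrt(-1 + F)
-42081 + (p(126, S(-12)) - 1*2723) = -42081 + (sqrt(126**2 + (2 + sqrt(-1 - 12))**2) - 1*2723) = -42081 + (sqrt(15876 + (2 + sqrt(-13))**2) - 2723) = -42081 + (sqrt(15876 + (2 + I*sqrt(13))**2) - 2723) = -42081 + (-2723 + sqrt(15876 + (2 + I*sqrt(13))**2)) = -44804 + sqrt(15876 + (2 + I*sqrt(13))**2)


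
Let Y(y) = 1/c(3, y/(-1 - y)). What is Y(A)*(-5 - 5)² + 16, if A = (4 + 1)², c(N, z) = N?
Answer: 148/3 ≈ 49.333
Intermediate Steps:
A = 25 (A = 5² = 25)
Y(y) = ⅓ (Y(y) = 1/3 = ⅓)
Y(A)*(-5 - 5)² + 16 = (-5 - 5)²/3 + 16 = (⅓)*(-10)² + 16 = (⅓)*100 + 16 = 100/3 + 16 = 148/3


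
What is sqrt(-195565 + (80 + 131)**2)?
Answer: 2*I*sqrt(37761) ≈ 388.64*I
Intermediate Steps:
sqrt(-195565 + (80 + 131)**2) = sqrt(-195565 + 211**2) = sqrt(-195565 + 44521) = sqrt(-151044) = 2*I*sqrt(37761)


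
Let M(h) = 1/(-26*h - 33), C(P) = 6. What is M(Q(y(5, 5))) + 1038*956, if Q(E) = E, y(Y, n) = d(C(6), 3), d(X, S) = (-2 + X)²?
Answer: 445555271/449 ≈ 9.9233e+5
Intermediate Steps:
y(Y, n) = 16 (y(Y, n) = (-2 + 6)² = 4² = 16)
M(h) = 1/(-33 - 26*h)
M(Q(y(5, 5))) + 1038*956 = -1/(33 + 26*16) + 1038*956 = -1/(33 + 416) + 992328 = -1/449 + 992328 = 445555271/449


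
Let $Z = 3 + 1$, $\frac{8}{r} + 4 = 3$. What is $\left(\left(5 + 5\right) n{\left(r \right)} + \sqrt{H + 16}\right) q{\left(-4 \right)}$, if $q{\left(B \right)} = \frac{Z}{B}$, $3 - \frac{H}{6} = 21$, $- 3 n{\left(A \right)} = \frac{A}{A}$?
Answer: $\frac{10}{3} - 2 i \sqrt{23} \approx 3.3333 - 9.5917 i$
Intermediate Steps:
$r = -8$ ($r = \frac{8}{-4 + 3} = \frac{8}{-1} = 8 \left(-1\right) = -8$)
$n{\left(A \right)} = - \frac{1}{3}$ ($n{\left(A \right)} = - \frac{A \frac{1}{A}}{3} = \left(- \frac{1}{3}\right) 1 = - \frac{1}{3}$)
$Z = 4$
$H = -108$ ($H = 18 - 126 = -108$)
$q{\left(B \right)} = \frac{4}{B}$
$\left(\left(5 + 5\right) n{\left(r \right)} + \sqrt{H + 16}\right) q{\left(-4 \right)} = \left(\left(5 + 5\right) \left(- \frac{1}{3}\right) + \sqrt{-108 + 16}\right) \frac{4}{-4} = \left(10 \left(- \frac{1}{3}\right) + \sqrt{-92}\right) 4 \left(- \frac{1}{4}\right) = \left(- \frac{10}{3} + 2 i \sqrt{23}\right) \left(-1\right) = \frac{10}{3} - 2 i \sqrt{23}$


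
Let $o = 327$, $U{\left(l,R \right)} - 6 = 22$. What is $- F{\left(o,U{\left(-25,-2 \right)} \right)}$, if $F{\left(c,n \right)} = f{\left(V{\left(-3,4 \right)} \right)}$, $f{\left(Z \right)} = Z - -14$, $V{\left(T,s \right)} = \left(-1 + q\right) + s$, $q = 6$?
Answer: $-23$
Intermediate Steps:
$U{\left(l,R \right)} = 28$ ($U{\left(l,R \right)} = 6 + 22 = 28$)
$V{\left(T,s \right)} = 5 + s$ ($V{\left(T,s \right)} = \left(-1 + 6\right) + s = 5 + s$)
$f{\left(Z \right)} = 14 + Z$ ($f{\left(Z \right)} = Z + 14 = 14 + Z$)
$F{\left(c,n \right)} = 23$ ($F{\left(c,n \right)} = 14 + \left(5 + 4\right) = 14 + 9 = 23$)
$- F{\left(o,U{\left(-25,-2 \right)} \right)} = \left(-1\right) 23 = -23$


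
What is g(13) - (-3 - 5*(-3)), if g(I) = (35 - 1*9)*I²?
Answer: 4382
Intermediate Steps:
g(I) = 26*I² (g(I) = (35 - 9)*I² = 26*I²)
g(13) - (-3 - 5*(-3)) = 26*13² - (-3 - 5*(-3)) = 26*169 - (-3 + 15) = 4394 - 1*12 = 4394 - 12 = 4382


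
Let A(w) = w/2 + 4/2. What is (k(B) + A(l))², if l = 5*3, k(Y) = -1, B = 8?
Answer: 289/4 ≈ 72.250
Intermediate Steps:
l = 15
A(w) = 2 + w/2 (A(w) = w*(½) + 4*(½) = w/2 + 2 = 2 + w/2)
(k(B) + A(l))² = (-1 + (2 + (½)*15))² = (-1 + (2 + 15/2))² = (-1 + 19/2)² = (17/2)² = 289/4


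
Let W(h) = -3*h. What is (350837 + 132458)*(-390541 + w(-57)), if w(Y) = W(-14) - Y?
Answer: -188698666390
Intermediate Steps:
w(Y) = 42 - Y (w(Y) = -3*(-14) - Y = 42 - Y)
(350837 + 132458)*(-390541 + w(-57)) = (350837 + 132458)*(-390541 + (42 - 1*(-57))) = 483295*(-390541 + (42 + 57)) = 483295*(-390541 + 99) = 483295*(-390442) = -188698666390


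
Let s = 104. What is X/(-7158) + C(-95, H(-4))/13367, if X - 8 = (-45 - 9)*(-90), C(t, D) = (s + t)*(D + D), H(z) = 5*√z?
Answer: -2434/3579 + 180*I/13367 ≈ -0.68008 + 0.013466*I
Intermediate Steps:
C(t, D) = 2*D*(104 + t) (C(t, D) = (104 + t)*(D + D) = (104 + t)*(2*D) = 2*D*(104 + t))
X = 4868 (X = 8 + (-45 - 9)*(-90) = 8 - 54*(-90) = 8 + 4860 = 4868)
X/(-7158) + C(-95, H(-4))/13367 = 4868/(-7158) + (2*(5*√(-4))*(104 - 95))/13367 = 4868*(-1/7158) + (2*(5*(2*I))*9)*(1/13367) = -2434/3579 + (2*(10*I)*9)*(1/13367) = -2434/3579 + (180*I)*(1/13367) = -2434/3579 + 180*I/13367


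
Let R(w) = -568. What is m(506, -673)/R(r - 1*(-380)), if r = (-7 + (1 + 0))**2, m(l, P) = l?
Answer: -253/284 ≈ -0.89085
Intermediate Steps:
r = 36 (r = (-7 + 1)**2 = (-6)**2 = 36)
m(506, -673)/R(r - 1*(-380)) = 506/(-568) = 506*(-1/568) = -253/284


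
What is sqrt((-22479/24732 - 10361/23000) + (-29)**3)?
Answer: I*sqrt(60895800757958570)/1580100 ≈ 156.17*I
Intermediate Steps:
sqrt((-22479/24732 - 10361/23000) + (-29)**3) = sqrt((-22479*1/24732 - 10361*1/23000) - 24389) = sqrt((-7493/8244 - 10361/23000) - 24389) = sqrt(-64438771/47403000 - 24389) = sqrt(-1156176205771/47403000) = I*sqrt(60895800757958570)/1580100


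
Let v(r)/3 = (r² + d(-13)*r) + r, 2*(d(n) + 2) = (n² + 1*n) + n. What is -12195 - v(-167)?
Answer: -121083/2 ≈ -60542.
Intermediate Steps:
d(n) = -2 + n + n²/2 (d(n) = -2 + ((n² + 1*n) + n)/2 = -2 + ((n² + n) + n)/2 = -2 + ((n + n²) + n)/2 = -2 + (n² + 2*n)/2 = -2 + (n + n²/2) = -2 + n + n²/2)
v(r) = 3*r² + 423*r/2 (v(r) = 3*((r² + (-2 - 13 + (½)*(-13)²)*r) + r) = 3*((r² + (-2 - 13 + (½)*169)*r) + r) = 3*((r² + (-2 - 13 + 169/2)*r) + r) = 3*((r² + 139*r/2) + r) = 3*(r² + 141*r/2) = 3*r² + 423*r/2)
-12195 - v(-167) = -12195 - 3*(-167)*(141 + 2*(-167))/2 = -12195 - 3*(-167)*(141 - 334)/2 = -12195 - 3*(-167)*(-193)/2 = -12195 - 1*96693/2 = -12195 - 96693/2 = -121083/2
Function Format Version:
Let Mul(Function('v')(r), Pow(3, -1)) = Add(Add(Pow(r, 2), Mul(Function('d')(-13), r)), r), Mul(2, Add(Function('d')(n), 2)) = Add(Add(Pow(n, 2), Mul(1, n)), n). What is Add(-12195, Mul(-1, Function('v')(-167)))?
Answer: Rational(-121083, 2) ≈ -60542.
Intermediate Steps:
Function('d')(n) = Add(-2, n, Mul(Rational(1, 2), Pow(n, 2))) (Function('d')(n) = Add(-2, Mul(Rational(1, 2), Add(Add(Pow(n, 2), Mul(1, n)), n))) = Add(-2, Mul(Rational(1, 2), Add(Add(Pow(n, 2), n), n))) = Add(-2, Mul(Rational(1, 2), Add(Add(n, Pow(n, 2)), n))) = Add(-2, Mul(Rational(1, 2), Add(Pow(n, 2), Mul(2, n)))) = Add(-2, Add(n, Mul(Rational(1, 2), Pow(n, 2)))) = Add(-2, n, Mul(Rational(1, 2), Pow(n, 2))))
Function('v')(r) = Add(Mul(3, Pow(r, 2)), Mul(Rational(423, 2), r)) (Function('v')(r) = Mul(3, Add(Add(Pow(r, 2), Mul(Add(-2, -13, Mul(Rational(1, 2), Pow(-13, 2))), r)), r)) = Mul(3, Add(Add(Pow(r, 2), Mul(Add(-2, -13, Mul(Rational(1, 2), 169)), r)), r)) = Mul(3, Add(Add(Pow(r, 2), Mul(Add(-2, -13, Rational(169, 2)), r)), r)) = Mul(3, Add(Add(Pow(r, 2), Mul(Rational(139, 2), r)), r)) = Mul(3, Add(Pow(r, 2), Mul(Rational(141, 2), r))) = Add(Mul(3, Pow(r, 2)), Mul(Rational(423, 2), r)))
Add(-12195, Mul(-1, Function('v')(-167))) = Add(-12195, Mul(-1, Mul(Rational(3, 2), -167, Add(141, Mul(2, -167))))) = Add(-12195, Mul(-1, Mul(Rational(3, 2), -167, Add(141, -334)))) = Add(-12195, Mul(-1, Mul(Rational(3, 2), -167, -193))) = Add(-12195, Mul(-1, Rational(96693, 2))) = Add(-12195, Rational(-96693, 2)) = Rational(-121083, 2)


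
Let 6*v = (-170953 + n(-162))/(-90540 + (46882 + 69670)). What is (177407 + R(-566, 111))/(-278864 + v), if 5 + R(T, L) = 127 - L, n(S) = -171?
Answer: -6922495524/10880758333 ≈ -0.63621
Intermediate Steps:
R(T, L) = 122 - L (R(T, L) = -5 + (127 - L) = 122 - L)
v = -42781/39018 (v = ((-170953 - 171)/(-90540 + (46882 + 69670)))/6 = (-171124/(-90540 + 116552))/6 = (-171124/26012)/6 = (-171124*1/26012)/6 = (⅙)*(-42781/6503) = -42781/39018 ≈ -1.0964)
(177407 + R(-566, 111))/(-278864 + v) = (177407 + (122 - 1*111))/(-278864 - 42781/39018) = (177407 + (122 - 111))/(-10880758333/39018) = (177407 + 11)*(-39018/10880758333) = 177418*(-39018/10880758333) = -6922495524/10880758333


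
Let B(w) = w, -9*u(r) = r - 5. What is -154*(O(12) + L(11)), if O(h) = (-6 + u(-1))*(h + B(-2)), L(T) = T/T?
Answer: 24178/3 ≈ 8059.3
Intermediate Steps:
L(T) = 1
u(r) = 5/9 - r/9 (u(r) = -(r - 5)/9 = -(-5 + r)/9 = 5/9 - r/9)
O(h) = 32/3 - 16*h/3 (O(h) = (-6 + (5/9 - ⅑*(-1)))*(h - 2) = (-6 + (5/9 + ⅑))*(-2 + h) = (-6 + ⅔)*(-2 + h) = -16*(-2 + h)/3 = 32/3 - 16*h/3)
-154*(O(12) + L(11)) = -154*((32/3 - 16/3*12) + 1) = -154*((32/3 - 64) + 1) = -154*(-160/3 + 1) = -154*(-157/3) = 24178/3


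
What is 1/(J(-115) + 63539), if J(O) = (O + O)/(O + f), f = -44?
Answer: 159/10102931 ≈ 1.5738e-5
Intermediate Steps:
J(O) = 2*O/(-44 + O) (J(O) = (O + O)/(O - 44) = (2*O)/(-44 + O) = 2*O/(-44 + O))
1/(J(-115) + 63539) = 1/(2*(-115)/(-44 - 115) + 63539) = 1/(2*(-115)/(-159) + 63539) = 1/(2*(-115)*(-1/159) + 63539) = 1/(230/159 + 63539) = 1/(10102931/159) = 159/10102931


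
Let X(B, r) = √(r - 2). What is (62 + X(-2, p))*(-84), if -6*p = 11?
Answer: -5208 - 14*I*√138 ≈ -5208.0 - 164.46*I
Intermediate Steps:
p = -11/6 (p = -⅙*11 = -11/6 ≈ -1.8333)
X(B, r) = √(-2 + r)
(62 + X(-2, p))*(-84) = (62 + √(-2 - 11/6))*(-84) = (62 + √(-23/6))*(-84) = (62 + I*√138/6)*(-84) = -5208 - 14*I*√138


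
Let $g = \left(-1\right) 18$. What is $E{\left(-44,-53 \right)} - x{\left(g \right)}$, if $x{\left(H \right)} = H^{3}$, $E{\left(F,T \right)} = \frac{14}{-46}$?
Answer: $\frac{134129}{23} \approx 5831.7$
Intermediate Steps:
$E{\left(F,T \right)} = - \frac{7}{23}$ ($E{\left(F,T \right)} = 14 \left(- \frac{1}{46}\right) = - \frac{7}{23}$)
$g = -18$
$E{\left(-44,-53 \right)} - x{\left(g \right)} = - \frac{7}{23} - \left(-18\right)^{3} = - \frac{7}{23} - -5832 = - \frac{7}{23} + 5832 = \frac{134129}{23}$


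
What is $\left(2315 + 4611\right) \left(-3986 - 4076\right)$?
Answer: $-55837412$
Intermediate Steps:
$\left(2315 + 4611\right) \left(-3986 - 4076\right) = 6926 \left(-8062\right) = -55837412$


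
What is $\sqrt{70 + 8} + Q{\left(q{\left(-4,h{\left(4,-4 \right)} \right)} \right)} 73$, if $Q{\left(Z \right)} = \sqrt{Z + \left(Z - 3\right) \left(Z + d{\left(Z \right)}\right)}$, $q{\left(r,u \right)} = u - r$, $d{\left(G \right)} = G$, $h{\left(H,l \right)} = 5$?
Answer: $\sqrt{78} + 219 \sqrt{13} \approx 798.45$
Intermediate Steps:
$Q{\left(Z \right)} = \sqrt{Z + 2 Z \left(-3 + Z\right)}$ ($Q{\left(Z \right)} = \sqrt{Z + \left(Z - 3\right) \left(Z + Z\right)} = \sqrt{Z + \left(-3 + Z\right) 2 Z} = \sqrt{Z + 2 Z \left(-3 + Z\right)}$)
$\sqrt{70 + 8} + Q{\left(q{\left(-4,h{\left(4,-4 \right)} \right)} \right)} 73 = \sqrt{70 + 8} + \sqrt{\left(5 - -4\right) \left(-5 + 2 \left(5 - -4\right)\right)} 73 = \sqrt{78} + \sqrt{\left(5 + 4\right) \left(-5 + 2 \left(5 + 4\right)\right)} 73 = \sqrt{78} + \sqrt{9 \left(-5 + 2 \cdot 9\right)} 73 = \sqrt{78} + \sqrt{9 \left(-5 + 18\right)} 73 = \sqrt{78} + \sqrt{9 \cdot 13} \cdot 73 = \sqrt{78} + \sqrt{117} \cdot 73 = \sqrt{78} + 3 \sqrt{13} \cdot 73 = \sqrt{78} + 219 \sqrt{13}$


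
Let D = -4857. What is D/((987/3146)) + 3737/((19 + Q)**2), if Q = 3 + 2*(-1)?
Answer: -2036120127/131600 ≈ -15472.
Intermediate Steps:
Q = 1 (Q = 3 - 2 = 1)
D/((987/3146)) + 3737/((19 + Q)**2) = -4857/(987/3146) + 3737/((19 + 1)**2) = -4857/(987*(1/3146)) + 3737/(20**2) = -4857/987/3146 + 3737/400 = -4857*3146/987 + 3737*(1/400) = -5093374/329 + 3737/400 = -2036120127/131600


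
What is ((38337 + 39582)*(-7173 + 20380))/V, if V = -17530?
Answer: -1029076233/17530 ≈ -58704.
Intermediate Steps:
((38337 + 39582)*(-7173 + 20380))/V = ((38337 + 39582)*(-7173 + 20380))/(-17530) = (77919*13207)*(-1/17530) = 1029076233*(-1/17530) = -1029076233/17530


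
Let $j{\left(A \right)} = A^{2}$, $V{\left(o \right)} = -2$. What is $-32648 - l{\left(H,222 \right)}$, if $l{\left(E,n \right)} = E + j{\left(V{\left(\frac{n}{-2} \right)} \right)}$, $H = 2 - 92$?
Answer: $-32562$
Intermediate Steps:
$H = -90$ ($H = 2 - 92 = -90$)
$l{\left(E,n \right)} = 4 + E$ ($l{\left(E,n \right)} = E + \left(-2\right)^{2} = E + 4 = 4 + E$)
$-32648 - l{\left(H,222 \right)} = -32648 - \left(4 - 90\right) = -32648 - -86 = -32648 + 86 = -32562$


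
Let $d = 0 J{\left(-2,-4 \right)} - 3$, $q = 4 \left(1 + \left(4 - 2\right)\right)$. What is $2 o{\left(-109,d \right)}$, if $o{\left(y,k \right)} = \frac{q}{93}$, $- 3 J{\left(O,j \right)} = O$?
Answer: $\frac{8}{31} \approx 0.25806$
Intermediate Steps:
$J{\left(O,j \right)} = - \frac{O}{3}$
$q = 12$ ($q = 4 \left(1 + 2\right) = 4 \cdot 3 = 12$)
$d = -3$ ($d = 0 \left(\left(- \frac{1}{3}\right) \left(-2\right)\right) - 3 = 0 \cdot \frac{2}{3} - 3 = 0 - 3 = -3$)
$o{\left(y,k \right)} = \frac{4}{31}$ ($o{\left(y,k \right)} = \frac{12}{93} = 12 \cdot \frac{1}{93} = \frac{4}{31}$)
$2 o{\left(-109,d \right)} = 2 \cdot \frac{4}{31} = \frac{8}{31}$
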